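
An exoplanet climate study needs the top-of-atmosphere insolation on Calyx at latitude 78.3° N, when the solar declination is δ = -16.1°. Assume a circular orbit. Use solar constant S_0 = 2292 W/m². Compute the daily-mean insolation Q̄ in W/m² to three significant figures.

Q̄ ≈ 0.00 W/m²

cos h₀ = −tan(+78.3°) tan(-16.100°) = 1.3938 ≥ 1 ⇒ polar night, h₀ = 0 and Q̄ = 0.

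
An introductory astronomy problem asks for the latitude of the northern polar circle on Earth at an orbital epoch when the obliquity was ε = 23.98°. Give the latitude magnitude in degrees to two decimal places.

66.02°

The polar circle is the lowest latitude that experiences at least one full rotation of continuous daylight at the northern-summer solstice; it lies at |φ| = 90° − ε = 90° − 23.98° = 66.02°.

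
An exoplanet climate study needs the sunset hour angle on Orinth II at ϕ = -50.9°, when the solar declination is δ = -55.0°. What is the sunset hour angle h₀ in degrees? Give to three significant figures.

Sunrise equation: cos h₀ = −tan ϕ · tan δ = -1.7573 ≤ −1, so the host star never sets (polar day) and h₀ = π.

h₀ = 180°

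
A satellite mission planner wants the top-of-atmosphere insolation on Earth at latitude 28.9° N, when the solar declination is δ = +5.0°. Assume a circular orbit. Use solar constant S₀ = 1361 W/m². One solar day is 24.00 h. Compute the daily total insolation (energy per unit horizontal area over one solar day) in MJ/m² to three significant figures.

35.2 MJ/m²

cos H₀ = −tan(+28.9°) tan(+5.000°) = -0.0483, H₀ = 1.6191 rad.
Bracket: H₀ sin φ sin δ + cos φ cos δ sin H₀ = 1.6191×0.48328×0.08716 + 0.87546×0.99619×0.99883 = 0.068201 + 0.871104 = 0.939305.
Q̄ = (S₀/π) × [bracket] = (1361/π) × 0.939305 = 406.93 W/m².
Daily total = Q̄ × 24.00 h × 3600 s/h = 406.93 × 24.00 × 3600 / 10⁶ = 35.16 MJ/m².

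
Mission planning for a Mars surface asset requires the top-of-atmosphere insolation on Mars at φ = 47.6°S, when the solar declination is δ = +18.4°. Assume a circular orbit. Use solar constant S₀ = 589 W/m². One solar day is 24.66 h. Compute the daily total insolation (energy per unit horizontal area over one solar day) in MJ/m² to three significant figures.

5.27 MJ/m²

cos H₀ = −tan(-47.6°) tan(+18.400°) = 0.3643, H₀ = 1.1979 rad.
Bracket: H₀ sin φ sin δ + cos φ cos δ sin H₀ = 1.1979×-0.73846×0.31565 + 0.67430×0.94888×0.93128 = -0.279224 + 0.595861 = 0.316637.
Q̄ = (S₀/π) × [bracket] = (589/π) × 0.316637 = 59.365 W/m².
Daily total = Q̄ × 24.66 h × 3600 s/h = 59.365 × 24.66 × 3600 / 10⁶ = 5.270 MJ/m².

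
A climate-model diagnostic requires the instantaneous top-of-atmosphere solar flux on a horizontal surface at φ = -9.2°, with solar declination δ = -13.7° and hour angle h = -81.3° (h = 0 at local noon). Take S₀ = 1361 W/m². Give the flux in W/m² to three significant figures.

249 W/m²

cos θ_z = sin φ sin δ + cos φ cos δ cos h = 0.037866 + 0.145067 = 0.182933.
Flux = S₀ · cos θ_z = 1361 × 0.182933 = 249.0 W/m².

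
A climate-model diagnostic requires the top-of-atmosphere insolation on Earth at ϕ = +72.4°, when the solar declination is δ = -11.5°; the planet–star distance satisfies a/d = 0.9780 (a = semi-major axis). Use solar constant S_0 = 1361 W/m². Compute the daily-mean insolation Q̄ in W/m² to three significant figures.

cos h₀ = −tan(+72.4°) tan(-11.500°) = 0.6414, h₀ = 0.8745 rad.
Bracket: h₀ sin ϕ sin δ + cos ϕ cos δ sin h₀ = 0.8745×0.95319×-0.19937 + 0.30237×0.97992×0.76724 = -0.166188 + 0.227332 = 0.061144.
Inverse-square distance factor (a/d)² = 0.9780² = 0.956484.
Q̄ = (S_0/π) × 0.956484 × [bracket] = (1361/π) × 0.956484 × 0.061144 = 25.34 W/m².

Q̄ ≈ 25.3 W/m²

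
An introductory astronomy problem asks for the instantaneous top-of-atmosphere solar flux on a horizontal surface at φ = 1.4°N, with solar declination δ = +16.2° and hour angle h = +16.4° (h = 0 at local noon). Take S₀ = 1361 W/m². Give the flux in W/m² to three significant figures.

1.26e+03 W/m²

cos θ_z = sin φ sin δ + cos φ cos δ cos h = 0.006816 + 0.920948 = 0.927764.
Flux = S₀ · cos θ_z = 1361 × 0.927764 = 1263 W/m².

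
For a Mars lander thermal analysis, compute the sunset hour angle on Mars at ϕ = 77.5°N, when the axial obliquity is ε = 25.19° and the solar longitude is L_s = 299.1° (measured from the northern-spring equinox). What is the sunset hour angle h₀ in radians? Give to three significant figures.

Solar declination: sin δ = sin ε · sin L_s = sin 25.19° × sin 299.1° = -0.37190, so δ = -21.833°.
cos h₀ = −tan ϕ · tan δ = 1.8071 ≥ 1, so the Sun never rises (polar night) and h₀ = 0.

h₀ = 0.00 rad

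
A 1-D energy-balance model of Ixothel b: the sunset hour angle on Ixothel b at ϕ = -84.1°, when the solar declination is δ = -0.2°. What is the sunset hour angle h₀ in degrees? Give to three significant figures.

h₀ = 91.9°

cos h₀ = −tan ϕ · tan δ = −tan(-84.1°) × tan(-0.200°) = -0.0338, so h₀ = 1.6046 rad = 91.94°.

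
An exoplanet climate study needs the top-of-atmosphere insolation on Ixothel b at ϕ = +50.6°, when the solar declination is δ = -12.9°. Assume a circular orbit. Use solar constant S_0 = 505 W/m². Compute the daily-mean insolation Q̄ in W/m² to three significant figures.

cos h₀ = −tan(+50.6°) tan(-12.900°) = 0.2788, h₀ = 1.2882 rad.
Bracket: h₀ sin ϕ sin δ + cos ϕ cos δ sin h₀ = 1.2882×0.77273×-0.22325 + 0.63473×0.97476×0.96034 = -0.222230 + 0.594171 = 0.371941.
Q̄ = (S_0/π) × [bracket] = (505/π) × 0.371941 = 59.79 W/m².

Q̄ ≈ 59.8 W/m²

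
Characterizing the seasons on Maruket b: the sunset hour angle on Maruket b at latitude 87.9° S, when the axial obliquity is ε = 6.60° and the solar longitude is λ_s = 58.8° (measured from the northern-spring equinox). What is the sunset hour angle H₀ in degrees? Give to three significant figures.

Solar declination: sin δ = sin ε · sin λ_s = sin 6.60° × sin 58.8° = 0.09831, so δ = +5.642°.
cos H₀ = −tan φ · tan δ = 2.6942 ≥ 1, so the host star never rises (polar night) and H₀ = 0.

H₀ = 0.00°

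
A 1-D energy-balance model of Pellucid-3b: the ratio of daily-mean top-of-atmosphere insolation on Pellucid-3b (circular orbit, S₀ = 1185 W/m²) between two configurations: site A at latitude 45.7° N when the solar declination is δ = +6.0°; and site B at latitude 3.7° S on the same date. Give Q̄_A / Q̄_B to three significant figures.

Q̄_A / Q̄_B ≈ 0.831

— Configuration A (φ=+45.7°):
cos H₀ = −tan(+45.7°) tan(+6.000°) = -0.1077, H₀ = 1.6787 rad.
Bracket: H₀ sin φ sin δ + cos φ cos δ sin H₀ = 1.6787×0.71569×0.10453 + 0.69842×0.99452×0.99418 = 0.125585 + 0.690550 = 0.816135.
Q̄ = (S₀/π) × [bracket] = (1185/π) × 0.816135 = 307.84 W/m².
— Configuration B (φ=-3.7°):
cos H₀ = −tan(-3.7°) tan(+6.000°) = 0.0068, H₀ = 1.5640 rad.
Bracket: H₀ sin φ sin δ + cos φ cos δ sin H₀ = 1.5640×-0.06453×0.10453 + 0.99792×0.99452×0.99998 = -0.010550 + 0.992432 = 0.981882.
Q̄ = (S₀/π) × [bracket] = (1185/π) × 0.981882 = 370.36 W/m².
Ratio Q̄_A / Q̄_B = 307.84 / 370.36 = 0.8312.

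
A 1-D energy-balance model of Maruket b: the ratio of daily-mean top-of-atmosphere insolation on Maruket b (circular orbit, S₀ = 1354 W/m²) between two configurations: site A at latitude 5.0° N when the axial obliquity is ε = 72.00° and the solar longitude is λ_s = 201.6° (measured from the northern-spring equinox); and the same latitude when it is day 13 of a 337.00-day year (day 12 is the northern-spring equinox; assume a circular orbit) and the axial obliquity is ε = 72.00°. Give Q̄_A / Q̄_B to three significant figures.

Q̄_A / Q̄_B ≈ 0.887

— Configuration A (φ=+5.0°):
Solar declination: sin δ = sin ε · sin λ_s = sin 72.00° × sin 201.6° = -0.35011, so δ = -20.494°.
cos H₀ = −tan(+5.0°) tan(-20.494°) = 0.0327, H₀ = 1.5381 rad.
Bracket: H₀ sin φ sin δ + cos φ cos δ sin H₀ = 1.5381×0.08716×-0.35011 + 0.99619×0.93671×0.99947 = -0.046936 + 0.932647 = 0.885711.
Q̄ = (S₀/π) × [bracket] = (1354/π) × 0.885711 = 381.73 W/m².
— Configuration B (φ=+5.0°):
Solar longitude: λ_s = 360° × (13 − 12)/337.00 = 1.068°.
sin δ = sin 72.00° × sin 1.068° = 0.01773, so δ = +1.016°.
cos H₀ = −tan(+5.0°) tan(+1.016°) = -0.0016, H₀ = 1.5723 rad.
Bracket: H₀ sin φ sin δ + cos φ cos δ sin H₀ = 1.5723×0.08716×0.01773 + 0.99619×0.99984×1.00000 = 0.002430 + 0.996031 = 0.998461.
Q̄ = (S₀/π) × [bracket] = (1354/π) × 0.998461 = 430.33 W/m².
Ratio Q̄_A / Q̄_B = 381.73 / 430.33 = 0.8871.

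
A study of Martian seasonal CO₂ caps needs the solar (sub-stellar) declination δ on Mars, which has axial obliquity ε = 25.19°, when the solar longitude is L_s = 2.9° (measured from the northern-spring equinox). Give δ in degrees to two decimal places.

δ = +1.23°

sin δ = sin ε · sin L_s = sin 25.19° × sin 2.9° = 0.021533.
δ = arcsin(0.021533) = +1.23°.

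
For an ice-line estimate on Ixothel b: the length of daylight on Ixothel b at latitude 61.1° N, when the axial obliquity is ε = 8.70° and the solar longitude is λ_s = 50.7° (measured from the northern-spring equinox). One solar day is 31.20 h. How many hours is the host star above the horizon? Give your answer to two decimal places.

Solar declination: sin δ = sin ε · sin λ_s = sin 8.70° × sin 50.7° = 0.11705, so δ = +6.722°.
cos H₀ = −tan φ · tan δ = −tan(+61.1°) × tan(+6.722°) = -0.2135, so H₀ = 1.7860 rad = 102.33°.
Daylight = 2H₀/(2π) × 31.20 h = (1.7860/π) × 31.20 = 17.74 h.

17.74 h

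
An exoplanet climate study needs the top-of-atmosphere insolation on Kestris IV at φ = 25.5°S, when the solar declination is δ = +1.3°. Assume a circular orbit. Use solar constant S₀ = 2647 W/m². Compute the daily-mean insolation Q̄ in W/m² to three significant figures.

cos H₀ = −tan(-25.5°) tan(+1.300°) = 0.0108, H₀ = 1.5600 rad.
Bracket: H₀ sin φ sin δ + cos φ cos δ sin H₀ = 1.5600×-0.43051×0.02269 + 0.90259×0.99974×0.99994 = -0.015239 + 0.902301 = 0.887062.
Q̄ = (S₀/π) × [bracket] = (2647/π) × 0.887062 = 747.4 W/m².

Q̄ ≈ 747 W/m²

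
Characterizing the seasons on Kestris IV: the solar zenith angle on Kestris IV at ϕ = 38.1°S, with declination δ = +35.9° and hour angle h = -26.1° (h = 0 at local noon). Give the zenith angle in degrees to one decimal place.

θ_z = 77.8°

cos θ_z = sin ϕ sin δ + cos ϕ cos δ cos h = -0.361813 + 0.572448 = 0.210635.
θ_z = arccos(0.210635) = 77.8°.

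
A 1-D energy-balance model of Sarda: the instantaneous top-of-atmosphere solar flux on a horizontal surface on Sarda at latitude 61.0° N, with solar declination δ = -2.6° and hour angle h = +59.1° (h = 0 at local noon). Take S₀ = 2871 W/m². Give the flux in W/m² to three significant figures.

cos θ_z = sin φ sin δ + cos φ cos δ cos h = -0.039675 + 0.248713 = 0.209038.
Flux = S₀ · cos θ_z = 2871 × 0.209038 = 600.1 W/m².

600 W/m²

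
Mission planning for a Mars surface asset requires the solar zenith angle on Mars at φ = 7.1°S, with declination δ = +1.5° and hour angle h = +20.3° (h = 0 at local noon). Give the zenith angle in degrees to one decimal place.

θ_z = 22.0°

cos θ_z = sin φ sin δ + cos φ cos δ cos h = -0.003236 + 0.930378 = 0.927142.
θ_z = arccos(0.927142) = 22.0°.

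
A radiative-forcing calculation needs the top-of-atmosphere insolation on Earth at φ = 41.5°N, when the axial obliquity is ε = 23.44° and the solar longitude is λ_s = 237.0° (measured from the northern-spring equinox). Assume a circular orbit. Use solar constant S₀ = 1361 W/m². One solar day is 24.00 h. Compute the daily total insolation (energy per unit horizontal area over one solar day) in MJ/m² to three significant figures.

14.7 MJ/m²

Solar declination: sin δ = sin ε · sin λ_s = sin 23.44° × sin 237.0° = -0.33361, so δ = -19.488°.
cos H₀ = −tan(+41.5°) tan(-19.488°) = 0.3131, H₀ = 1.2523 rad.
Bracket: H₀ sin φ sin δ + cos φ cos δ sin H₀ = 1.2523×0.66262×-0.33361 + 0.74896×0.94271×0.94972 = -0.276829 + 0.670552 = 0.393723.
Q̄ = (S₀/π) × [bracket] = (1361/π) × 0.393723 = 170.57 W/m².
Daily total = Q̄ × 24.00 h × 3600 s/h = 170.57 × 24.00 × 3600 / 10⁶ = 14.74 MJ/m².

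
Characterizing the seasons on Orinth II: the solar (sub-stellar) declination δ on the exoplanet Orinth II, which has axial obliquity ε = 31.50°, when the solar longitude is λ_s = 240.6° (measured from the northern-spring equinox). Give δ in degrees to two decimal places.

sin δ = sin ε · sin λ_s = sin 31.50° × sin 240.6° = -0.455208.
δ = arcsin(-0.455208) = -27.08°.

δ = -27.08°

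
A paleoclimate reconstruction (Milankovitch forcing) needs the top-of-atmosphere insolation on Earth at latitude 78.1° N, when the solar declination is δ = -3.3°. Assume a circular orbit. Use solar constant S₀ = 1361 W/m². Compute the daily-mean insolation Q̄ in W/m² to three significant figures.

Q̄ ≈ 54.2 W/m²

cos H₀ = −tan(+78.1°) tan(-3.300°) = 0.2736, H₀ = 1.2936 rad.
Bracket: H₀ sin φ sin δ + cos φ cos δ sin H₀ = 1.2936×0.97851×-0.05756 + 0.20620×0.99834×0.96184 = -0.072859 + 0.198002 = 0.125143.
Q̄ = (S₀/π) × [bracket] = (1361/π) × 0.125143 = 54.21 W/m².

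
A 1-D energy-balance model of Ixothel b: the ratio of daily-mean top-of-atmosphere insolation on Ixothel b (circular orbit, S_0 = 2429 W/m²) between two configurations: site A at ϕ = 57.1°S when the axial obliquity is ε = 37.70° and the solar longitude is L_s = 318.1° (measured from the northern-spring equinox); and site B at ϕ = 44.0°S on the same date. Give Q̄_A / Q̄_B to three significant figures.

— Configuration A (ϕ=-57.1°):
Solar declination: sin δ = sin ε · sin L_s = sin 37.70° × sin 318.1° = -0.40840, so δ = -24.104°.
cos h₀ = −tan(-57.1°) tan(-24.104°) = -0.6916, h₀ = 2.3345 rad.
Bracket: h₀ sin ϕ sin δ + cos ϕ cos δ sin h₀ = 2.3345×-0.83962×-0.40840 + 0.54317×0.91280×0.72229 = 0.800502 + 0.358115 = 1.158617.
Q̄ = (S_0/π) × [bracket] = (2429/π) × 1.158617 = 895.81 W/m².
— Configuration B (ϕ=-44.0°):
cos h₀ = −tan(-44.0°) tan(-24.104°) = -0.4321, h₀ = 2.0176 rad.
Bracket: h₀ sin ϕ sin δ + cos ϕ cos δ sin h₀ = 2.0176×-0.69466×-0.40840 + 0.71934×0.91280×0.90185 = 0.572391 + 0.592167 = 1.164558.
Q̄ = (S_0/π) × [bracket] = (2429/π) × 1.164558 = 900.41 W/m².
Ratio Q̄_A / Q̄_B = 895.81 / 900.41 = 0.9949.

Q̄_A / Q̄_B ≈ 0.995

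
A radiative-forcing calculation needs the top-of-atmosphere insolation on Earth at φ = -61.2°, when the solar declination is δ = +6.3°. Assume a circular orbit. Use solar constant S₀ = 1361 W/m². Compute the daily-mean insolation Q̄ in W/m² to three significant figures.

Q̄ ≈ 146 W/m²

cos H₀ = −tan(-61.2°) tan(+6.300°) = 0.2008, H₀ = 1.3686 rad.
Bracket: H₀ sin φ sin δ + cos φ cos δ sin H₀ = 1.3686×-0.87631×0.10973 + 0.48175×0.99396×0.97963 = -0.131601 + 0.469086 = 0.337485.
Q̄ = (S₀/π) × [bracket] = (1361/π) × 0.337485 = 146.2 W/m².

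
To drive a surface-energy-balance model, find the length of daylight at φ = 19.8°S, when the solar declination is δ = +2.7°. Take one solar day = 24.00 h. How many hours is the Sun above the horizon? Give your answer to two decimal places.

11.87 h

cos H₀ = −tan φ · tan δ = −tan(-19.8°) × tan(+2.700°) = 0.0170, so H₀ = 1.5538 rad = 89.03°.
Daylight = 2H₀/(2π) × 24.00 h = (1.5538/π) × 24.00 = 11.87 h.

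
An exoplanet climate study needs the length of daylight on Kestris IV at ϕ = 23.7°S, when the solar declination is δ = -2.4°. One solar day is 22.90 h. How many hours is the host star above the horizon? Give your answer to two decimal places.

11.58 h

cos h₀ = −tan ϕ · tan δ = −tan(-23.7°) × tan(-2.400°) = -0.0184, so h₀ = 1.5892 rad = 91.05°.
Daylight = 2h₀/(2π) × 22.90 h = (1.5892/π) × 22.90 = 11.58 h.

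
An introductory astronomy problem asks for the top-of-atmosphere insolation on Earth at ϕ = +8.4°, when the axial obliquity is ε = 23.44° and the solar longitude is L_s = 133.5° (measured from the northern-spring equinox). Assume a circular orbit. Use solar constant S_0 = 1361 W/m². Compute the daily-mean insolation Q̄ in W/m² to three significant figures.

Solar declination: sin δ = sin ε · sin L_s = sin 23.44° × sin 133.5° = 0.28855, so δ = +16.771°.
cos h₀ = −tan(+8.4°) tan(+16.771°) = -0.0445, h₀ = 1.6153 rad.
Bracket: h₀ sin ϕ sin δ + cos ϕ cos δ sin h₀ = 1.6153×0.14608×0.28855 + 0.98927×0.95747×0.99901 = 0.068087 + 0.946259 = 1.014346.
Q̄ = (S_0/π) × [bracket] = (1361/π) × 1.014346 = 439.4 W/m².

Q̄ ≈ 439 W/m²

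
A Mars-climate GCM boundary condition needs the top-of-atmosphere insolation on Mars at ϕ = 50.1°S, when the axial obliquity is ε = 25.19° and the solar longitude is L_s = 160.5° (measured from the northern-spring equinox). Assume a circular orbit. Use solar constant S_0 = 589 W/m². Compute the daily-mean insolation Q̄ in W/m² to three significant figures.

Q̄ ≈ 88.7 W/m²

Solar declination: sin δ = sin ε · sin L_s = sin 25.19° × sin 160.5° = 0.14208, so δ = +8.168°.
cos h₀ = −tan(-50.1°) tan(+8.168°) = 0.1717, h₀ = 1.3983 rad.
Bracket: h₀ sin ϕ sin δ + cos ϕ cos δ sin h₀ = 1.3983×-0.76717×0.14208 + 0.64145×0.98986×0.98516 = -0.152414 + 0.625523 = 0.473109.
Q̄ = (S_0/π) × [bracket] = (589/π) × 0.473109 = 88.70 W/m².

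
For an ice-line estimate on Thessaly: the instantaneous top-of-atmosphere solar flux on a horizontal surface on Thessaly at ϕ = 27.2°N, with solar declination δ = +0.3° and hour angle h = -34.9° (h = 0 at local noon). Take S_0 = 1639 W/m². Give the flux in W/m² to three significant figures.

1.20e+03 W/m²

cos θ_z = sin ϕ sin δ + cos ϕ cos δ cos h = 0.002393 + 0.729447 = 0.731840.
Flux = S_0 · cos θ_z = 1639 × 0.731840 = 1199 W/m².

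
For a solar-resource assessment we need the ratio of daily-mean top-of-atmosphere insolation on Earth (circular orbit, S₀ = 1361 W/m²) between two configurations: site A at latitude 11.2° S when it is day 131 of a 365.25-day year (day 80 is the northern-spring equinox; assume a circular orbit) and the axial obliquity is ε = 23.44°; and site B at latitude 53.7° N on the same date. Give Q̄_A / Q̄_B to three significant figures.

Q̄_A / Q̄_B ≈ 0.838

— Configuration A (φ=-11.2°):
Solar longitude: λ_s = 360° × (131 − 80)/365.25 = 50.267°.
sin δ = sin 23.44° × sin 50.267° = 0.30591, so δ = +17.813°.
cos H₀ = −tan(-11.2°) tan(+17.813°) = 0.0636, H₀ = 1.5071 rad.
Bracket: H₀ sin φ sin δ + cos φ cos δ sin H₀ = 1.5071×-0.19423×0.30591 + 0.98096×0.95206×0.99797 = -0.089547 + 0.932037 = 0.842490.
Q̄ = (S₀/π) × [bracket] = (1361/π) × 0.842490 = 364.98 W/m².
— Configuration B (φ=+53.7°):
cos H₀ = −tan(+53.7°) tan(+17.813°) = -0.4374, H₀ = 2.0235 rad.
Bracket: H₀ sin φ sin δ + cos φ cos δ sin H₀ = 2.0235×0.80593×0.30591 + 0.59201×0.95206×0.89926 = 0.498878 + 0.506849 = 1.005727.
Q̄ = (S₀/π) × [bracket] = (1361/π) × 1.005727 = 435.70 W/m².
Ratio Q̄_A / Q̄_B = 364.98 / 435.70 = 0.8377.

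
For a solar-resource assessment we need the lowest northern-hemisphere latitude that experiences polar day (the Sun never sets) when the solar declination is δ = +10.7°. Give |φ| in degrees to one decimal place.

Polar day requires cos H₀ = −tan φ tan δ ≤ −1, i.e. tan φ tan δ ≥ 1.
The boundary is |tan φ| · |tan δ| = 1, so |φ| = 90° − |δ| = 90° − 10.7° = 79.3° in the northern hemisphere.

|φ| = 79.3°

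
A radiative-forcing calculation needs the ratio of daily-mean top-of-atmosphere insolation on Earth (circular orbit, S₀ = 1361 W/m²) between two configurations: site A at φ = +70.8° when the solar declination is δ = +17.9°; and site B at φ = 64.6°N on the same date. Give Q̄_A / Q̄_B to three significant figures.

— Configuration A (φ=+70.8°):
cos H₀ = −tan(+70.8°) tan(+17.900°) = -0.9275, H₀ = 2.7585 rad.
Bracket: H₀ sin φ sin δ + cos φ cos δ sin H₀ = 2.7585×0.94438×0.30736 + 0.32887×0.95159×0.37381 = 0.800695 + 0.116984 = 0.917679.
Q̄ = (S₀/π) × [bracket] = (1361/π) × 0.917679 = 397.56 W/m².
— Configuration B (φ=+64.6°):
cos H₀ = −tan(+64.6°) tan(+17.900°) = -0.6802, H₀ = 2.3189 rad.
Bracket: H₀ sin φ sin δ + cos φ cos δ sin H₀ = 2.3189×0.90334×0.30736 + 0.42894×0.95159×0.73301 = 0.643844 + 0.299196 = 0.943040.
Q̄ = (S₀/π) × [bracket] = (1361/π) × 0.943040 = 408.54 W/m².
Ratio Q̄_A / Q̄_B = 397.56 / 408.54 = 0.9731.

Q̄_A / Q̄_B ≈ 0.973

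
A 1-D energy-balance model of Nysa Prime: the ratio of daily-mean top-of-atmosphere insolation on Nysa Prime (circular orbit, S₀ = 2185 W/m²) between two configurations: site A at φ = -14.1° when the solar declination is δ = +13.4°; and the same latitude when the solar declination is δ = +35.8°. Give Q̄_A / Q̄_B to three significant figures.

— Configuration A (φ=-14.1°):
cos H₀ = −tan(-14.1°) tan(+13.400°) = 0.0598, H₀ = 1.5109 rad.
Bracket: H₀ sin φ sin δ + cos φ cos δ sin H₀ = 1.5109×-0.24362×0.23175 + 0.96987×0.97278×0.99821 = -0.085304 + 0.941781 = 0.856477.
Q̄ = (S₀/π) × [bracket] = (2185/π) × 0.856477 = 595.69 W/m².
— Configuration B (φ=-14.1°):
cos H₀ = −tan(-14.1°) tan(+35.800°) = 0.1812, H₀ = 1.3886 rad.
Bracket: H₀ sin φ sin δ + cos φ cos δ sin H₀ = 1.3886×-0.24362×0.58496 + 0.96987×0.81106×0.98345 = -0.197887 + 0.773604 = 0.575717.
Q̄ = (S₀/π) × [bracket] = (2185/π) × 0.575717 = 400.42 W/m².
Ratio Q̄_A / Q̄_B = 595.69 / 400.42 = 1.488.

Q̄_A / Q̄_B ≈ 1.49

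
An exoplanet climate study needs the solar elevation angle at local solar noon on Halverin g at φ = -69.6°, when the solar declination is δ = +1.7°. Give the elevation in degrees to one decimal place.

At local noon the hour angle is zero, so the zenith angle equals |φ − δ| = |-69.6° − (+1.700°)| = 71.300°.
Elevation = 90° − 71.300° = 18.7°.

18.7°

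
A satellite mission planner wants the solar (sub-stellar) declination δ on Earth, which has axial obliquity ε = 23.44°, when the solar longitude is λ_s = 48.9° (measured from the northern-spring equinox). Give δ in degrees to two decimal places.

δ = +17.44°

sin δ = sin ε · sin λ_s = sin 23.44° × sin 48.9° = 0.299759.
δ = arcsin(0.299759) = +17.44°.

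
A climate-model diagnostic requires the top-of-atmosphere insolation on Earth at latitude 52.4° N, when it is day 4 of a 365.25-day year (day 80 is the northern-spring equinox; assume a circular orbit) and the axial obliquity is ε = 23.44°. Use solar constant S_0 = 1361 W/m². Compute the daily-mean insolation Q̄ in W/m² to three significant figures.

Q̄ ≈ 73.5 W/m²

Solar longitude: L_s = 360° × (4 − 80)/365.25 = -74.908°, i.e. -74.908° + 360° = 285.092°.
sin δ = sin 23.44° × sin 285.092° = -0.38407, so δ = -22.586°.
cos h₀ = −tan(+52.4°) tan(-22.586°) = 0.5401, h₀ = 1.0002 rad.
Bracket: h₀ sin ϕ sin δ + cos ϕ cos δ sin h₀ = 1.0002×0.79229×-0.38407 + 0.61015×0.92330×0.84157 = -0.304356 + 0.474100 = 0.169744.
Q̄ = (S_0/π) × [bracket] = (1361/π) × 0.169744 = 73.54 W/m².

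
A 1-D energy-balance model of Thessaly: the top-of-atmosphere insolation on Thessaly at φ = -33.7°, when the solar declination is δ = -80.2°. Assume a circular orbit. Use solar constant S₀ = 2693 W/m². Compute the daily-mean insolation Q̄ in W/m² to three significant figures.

Q̄ ≈ 1.47e+03 W/m²

cos H₀ = −tan(-33.7°) tan(-80.200°) = -3.8610 ≤ −1 ⇒ polar day, H₀ = π.
Bracket: H₀ sin φ sin δ + cos φ cos δ sin H₀ = 3.1416×-0.55484×-0.98541 + 0.83195×0.17021×0.00000 = 1.717654 + 0.000000 = 1.717654.
Q̄ = (S₀/π) × [bracket] = (2693/π) × 1.717654 = 1472 W/m².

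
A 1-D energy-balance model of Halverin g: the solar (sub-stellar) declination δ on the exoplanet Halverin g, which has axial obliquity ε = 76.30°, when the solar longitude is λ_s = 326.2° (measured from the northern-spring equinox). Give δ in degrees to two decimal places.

δ = -32.72°

sin δ = sin ε · sin λ_s = sin 76.30° × sin 326.2° = -0.540469.
δ = arcsin(-0.540469) = -32.72°.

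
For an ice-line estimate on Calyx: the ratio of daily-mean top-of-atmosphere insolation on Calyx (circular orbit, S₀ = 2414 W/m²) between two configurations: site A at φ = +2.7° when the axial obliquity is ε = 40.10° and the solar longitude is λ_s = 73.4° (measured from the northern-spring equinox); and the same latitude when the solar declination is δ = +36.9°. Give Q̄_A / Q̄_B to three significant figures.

Q̄_A / Q̄_B ≈ 0.986

— Configuration A (φ=+2.7°):
Solar declination: sin δ = sin ε · sin λ_s = sin 40.10° × sin 73.4° = 0.61728, so δ = +38.118°.
cos H₀ = −tan(+2.7°) tan(+38.118°) = -0.0370, H₀ = 1.6078 rad.
Bracket: H₀ sin φ sin δ + cos φ cos δ sin H₀ = 1.6078×0.04711×0.61728 + 0.99889×0.78674×0.99932 = 0.046755 + 0.785332 = 0.832087.
Q̄ = (S₀/π) × [bracket] = (2414/π) × 0.832087 = 639.38 W/m².
— Configuration B (φ=+2.7°):
cos H₀ = −tan(+2.7°) tan(+36.900°) = -0.0354, H₀ = 1.6062 rad.
Bracket: H₀ sin φ sin δ + cos φ cos δ sin H₀ = 1.6062×0.04711×0.60042 + 0.99889×0.79968×0.99937 = 0.045433 + 0.798289 = 0.843722.
Q̄ = (S₀/π) × [bracket] = (2414/π) × 0.843722 = 648.32 W/m².
Ratio Q̄_A / Q̄_B = 639.38 / 648.32 = 0.9862.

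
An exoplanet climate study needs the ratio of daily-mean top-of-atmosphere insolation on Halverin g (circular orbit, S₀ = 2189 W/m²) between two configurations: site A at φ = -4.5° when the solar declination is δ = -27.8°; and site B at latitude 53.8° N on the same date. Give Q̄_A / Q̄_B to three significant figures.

Q̄_A / Q̄_B ≈ 12.7

— Configuration A (φ=-4.5°):
cos H₀ = −tan(-4.5°) tan(-27.800°) = -0.0415, H₀ = 1.6123 rad.
Bracket: H₀ sin φ sin δ + cos φ cos δ sin H₀ = 1.6123×-0.07846×-0.46639 + 0.99692×0.88458×0.99914 = 0.058999 + 0.881097 = 0.940096.
Q̄ = (S₀/π) × [bracket] = (2189/π) × 0.940096 = 655.04 W/m².
— Configuration B (φ=+53.8°):
cos H₀ = −tan(+53.8°) tan(-27.800°) = 0.7204, H₀ = 0.7664 rad.
Bracket: H₀ sin φ sin δ + cos φ cos δ sin H₀ = 0.7664×0.80696×-0.46639 + 0.59061×0.88458×0.69358 = -0.288441 + 0.362355 = 0.073914.
Q̄ = (S₀/π) × [bracket] = (2189/π) × 0.073914 = 51.502 W/m².
Ratio Q̄_A / Q̄_B = 655.04 / 51.502 = 12.72.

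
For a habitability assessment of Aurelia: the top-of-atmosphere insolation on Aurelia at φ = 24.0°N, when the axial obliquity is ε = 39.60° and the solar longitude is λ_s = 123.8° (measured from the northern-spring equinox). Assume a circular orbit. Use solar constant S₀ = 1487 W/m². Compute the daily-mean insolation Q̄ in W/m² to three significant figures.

Q̄ ≈ 541 W/m²

Solar declination: sin δ = sin ε · sin λ_s = sin 39.60° × sin 123.8° = 0.52969, so δ = +31.984°.
cos H₀ = −tan(+24.0°) tan(+31.984°) = -0.2780, H₀ = 1.8526 rad.
Bracket: H₀ sin φ sin δ + cos φ cos δ sin H₀ = 1.8526×0.40674×0.52969 + 0.91355×0.84819×0.96057 = 0.399135 + 0.744311 = 1.143446.
Q̄ = (S₀/π) × [bracket] = (1487/π) × 1.143446 = 541.2 W/m².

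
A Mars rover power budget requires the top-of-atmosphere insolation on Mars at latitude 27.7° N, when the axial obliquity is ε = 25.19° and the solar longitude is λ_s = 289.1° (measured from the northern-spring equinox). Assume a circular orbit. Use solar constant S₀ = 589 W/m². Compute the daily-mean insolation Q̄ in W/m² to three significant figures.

Solar declination: sin δ = sin ε · sin λ_s = sin 25.19° × sin 289.1° = -0.40219, so δ = -23.715°.
cos H₀ = −tan(+27.7°) tan(-23.715°) = 0.2306, H₀ = 1.3381 rad.
Bracket: H₀ sin φ sin δ + cos φ cos δ sin H₀ = 1.3381×0.46484×-0.40219 + 0.88539×0.91556×0.97304 = -0.250163 + 0.788773 = 0.538610.
Q̄ = (S₀/π) × [bracket] = (589/π) × 0.538610 = 101.0 W/m².

Q̄ ≈ 101 W/m²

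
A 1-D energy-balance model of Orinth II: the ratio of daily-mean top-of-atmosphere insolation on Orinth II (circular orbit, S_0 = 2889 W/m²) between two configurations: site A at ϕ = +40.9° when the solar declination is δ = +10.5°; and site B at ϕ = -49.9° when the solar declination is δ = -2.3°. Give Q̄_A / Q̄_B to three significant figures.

— Configuration A (ϕ=+40.9°):
cos h₀ = −tan(+40.9°) tan(+10.500°) = -0.1605, h₀ = 1.7320 rad.
Bracket: h₀ sin ϕ sin δ + cos ϕ cos δ sin h₀ = 1.7320×0.65474×0.18224 + 0.75585×0.98325×0.98703 = 0.206662 + 0.733550 = 0.940212.
Q̄ = (S_0/π) × [bracket] = (2889/π) × 0.940212 = 864.62 W/m².
— Configuration B (ϕ=-49.9°):
cos h₀ = −tan(-49.9°) tan(-2.300°) = -0.0477, h₀ = 1.6185 rad.
Bracket: h₀ sin ϕ sin δ + cos ϕ cos δ sin h₀ = 1.6185×-0.76492×-0.04013 + 0.64412×0.99919×0.99886 = 0.049682 + 0.642865 = 0.692547.
Q̄ = (S_0/π) × [bracket] = (2889/π) × 0.692547 = 636.86 W/m².
Ratio Q̄_A / Q̄_B = 864.62 / 636.86 = 1.358.

Q̄_A / Q̄_B ≈ 1.36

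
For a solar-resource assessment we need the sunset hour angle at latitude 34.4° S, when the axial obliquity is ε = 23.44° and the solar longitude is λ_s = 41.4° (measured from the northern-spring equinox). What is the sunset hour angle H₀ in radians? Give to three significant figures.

Solar declination: sin δ = sin ε · sin λ_s = sin 23.44° × sin 41.4° = 0.26306, so δ = +15.252°.
cos H₀ = −tan φ · tan δ = −tan(-34.4°) × tan(+15.252°) = 0.1867, so H₀ = 1.3830 rad = 79.24°.

H₀ = 1.38 rad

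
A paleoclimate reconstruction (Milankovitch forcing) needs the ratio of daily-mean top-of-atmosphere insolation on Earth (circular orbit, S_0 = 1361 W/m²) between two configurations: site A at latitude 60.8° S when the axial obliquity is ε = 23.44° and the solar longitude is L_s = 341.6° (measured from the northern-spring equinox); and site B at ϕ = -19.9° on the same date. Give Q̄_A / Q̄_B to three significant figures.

Q̄_A / Q̄_B ≈ 0.668

— Configuration A (ϕ=-60.8°):
Solar declination: sin δ = sin ε · sin L_s = sin 23.44° × sin 341.6° = -0.12556, so δ = -7.213°.
cos h₀ = −tan(-60.8°) tan(-7.213°) = -0.2265, h₀ = 1.7992 rad.
Bracket: h₀ sin ϕ sin δ + cos ϕ cos δ sin h₀ = 1.7992×-0.87292×-0.12556 + 0.48786×0.99209×0.97402 = 0.197199 + 0.471427 = 0.668626.
Q̄ = (S_0/π) × [bracket] = (1361/π) × 0.668626 = 289.66 W/m².
— Configuration B (ϕ=-19.9°):
cos h₀ = −tan(-19.9°) tan(-7.213°) = -0.0458, h₀ = 1.6166 rad.
Bracket: h₀ sin ϕ sin δ + cos ϕ cos δ sin h₀ = 1.6166×-0.34038×-0.12556 + 0.94029×0.99209×0.99895 = 0.069090 + 0.931873 = 1.000963.
Q̄ = (S_0/π) × [bracket] = (1361/π) × 1.000963 = 433.64 W/m².
Ratio Q̄_A / Q̄_B = 289.66 / 433.64 = 0.6680.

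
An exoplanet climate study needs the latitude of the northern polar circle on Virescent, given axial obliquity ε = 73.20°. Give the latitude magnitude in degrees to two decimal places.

The polar circle is the lowest latitude that experiences at least one full rotation of continuous daylight at the northern-summer solstice; it lies at |φ| = 90° − ε = 90° − 73.20° = 16.80°.

16.80°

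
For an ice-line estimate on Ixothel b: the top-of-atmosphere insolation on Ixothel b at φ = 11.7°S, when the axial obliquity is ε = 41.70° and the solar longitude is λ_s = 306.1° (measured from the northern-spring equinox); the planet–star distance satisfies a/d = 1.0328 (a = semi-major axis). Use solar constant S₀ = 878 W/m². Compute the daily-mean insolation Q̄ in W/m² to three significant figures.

Solar declination: sin δ = sin ε · sin λ_s = sin 41.70° × sin 306.1° = -0.53750, so δ = -32.514°.
cos H₀ = −tan(-11.7°) tan(-32.514°) = -0.1320, H₀ = 1.7032 rad.
Bracket: H₀ sin φ sin δ + cos φ cos δ sin H₀ = 1.7032×-0.20279×-0.53750 + 0.97922×0.84326×0.99125 = 0.185648 + 0.818512 = 1.004160.
Inverse-square distance factor (a/d)² = 1.0328² = 1.066676.
Q̄ = (S₀/π) × 1.066676 × [bracket] = (878/π) × 1.066676 × 1.004160 = 299.4 W/m².

Q̄ ≈ 299 W/m²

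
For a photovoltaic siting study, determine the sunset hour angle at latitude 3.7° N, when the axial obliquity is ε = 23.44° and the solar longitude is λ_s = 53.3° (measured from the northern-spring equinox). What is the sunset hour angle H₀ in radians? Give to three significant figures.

Solar declination: sin δ = sin ε · sin λ_s = sin 23.44° × sin 53.3° = 0.31894, so δ = +18.599°.
cos H₀ = −tan φ · tan δ = −tan(+3.7°) × tan(+18.599°) = -0.0218, so H₀ = 1.5926 rad = 91.25°.

H₀ = 1.59 rad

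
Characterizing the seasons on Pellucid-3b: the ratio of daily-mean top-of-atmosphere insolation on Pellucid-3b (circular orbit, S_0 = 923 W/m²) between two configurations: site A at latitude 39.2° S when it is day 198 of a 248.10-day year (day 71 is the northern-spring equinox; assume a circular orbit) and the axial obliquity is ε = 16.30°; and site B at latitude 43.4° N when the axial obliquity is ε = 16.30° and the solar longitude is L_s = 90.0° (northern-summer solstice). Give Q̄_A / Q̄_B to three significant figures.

— Configuration A (ϕ=-39.2°):
Solar longitude: L_s = 360° × (198 − 71)/248.10 = 184.281°.
sin δ = sin 16.30° × sin 184.281° = -0.02095, so δ = -1.200°.
cos h₀ = −tan(-39.2°) tan(-1.200°) = -0.0171, h₀ = 1.5879 rad.
Bracket: h₀ sin ϕ sin δ + cos ϕ cos δ sin h₀ = 1.5879×-0.63203×-0.02095 + 0.77494×0.99978×0.99985 = 0.021025 + 0.774653 = 0.795678.
Q̄ = (S_0/π) × [bracket] = (923/π) × 0.795678 = 233.77 W/m².
— Configuration B (ϕ=+43.4°):
Solar declination: sin δ = sin ε · sin L_s = sin 16.30° × sin 90.0° = 0.28067, so δ = +16.300°.
cos h₀ = −tan(+43.4°) tan(+16.300°) = -0.2765, h₀ = 1.8510 rad.
Bracket: h₀ sin ϕ sin δ + cos ϕ cos δ sin h₀ = 1.8510×0.68709×0.28067 + 0.72657×0.95981×0.96101 = 0.356957 + 0.670179 = 1.027136.
Q̄ = (S_0/π) × [bracket] = (923/π) × 1.027136 = 301.77 W/m².
Ratio Q̄_A / Q̄_B = 233.77 / 301.77 = 0.7747.

Q̄_A / Q̄_B ≈ 0.775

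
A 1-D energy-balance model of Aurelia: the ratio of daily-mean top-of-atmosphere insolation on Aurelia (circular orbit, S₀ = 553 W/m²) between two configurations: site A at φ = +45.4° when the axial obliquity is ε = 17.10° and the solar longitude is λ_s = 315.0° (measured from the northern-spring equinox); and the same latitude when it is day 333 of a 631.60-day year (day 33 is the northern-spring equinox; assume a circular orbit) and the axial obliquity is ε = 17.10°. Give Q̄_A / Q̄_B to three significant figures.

Q̄_A / Q̄_B ≈ 0.624

— Configuration A (φ=+45.4°):
Solar declination: sin δ = sin ε · sin λ_s = sin 17.10° × sin 315.0° = -0.20792, so δ = -12.000°.
cos H₀ = −tan(+45.4°) tan(-12.000°) = 0.2156, H₀ = 1.3535 rad.
Bracket: H₀ sin φ sin δ + cos φ cos δ sin H₀ = 1.3535×0.71203×-0.20792 + 0.70215×0.97815×0.97649 = -0.200379 + 0.670661 = 0.470282.
Q̄ = (S₀/π) × [bracket] = (553/π) × 0.470282 = 82.782 W/m².
— Configuration B (φ=+45.4°):
Solar longitude: λ_s = 360° × (333 − 33)/631.60 = 170.994°.
sin δ = sin 17.10° × sin 170.994° = 0.04603, so δ = +2.638°.
cos H₀ = −tan(+45.4°) tan(+2.638°) = -0.0467, H₀ = 1.6175 rad.
Bracket: H₀ sin φ sin δ + cos φ cos δ sin H₀ = 1.6175×0.71203×0.04603 + 0.70215×0.99894×0.99891 = 0.053013 + 0.700641 = 0.753654.
Q̄ = (S₀/π) × [bracket] = (553/π) × 0.753654 = 132.66 W/m².
Ratio Q̄_A / Q̄_B = 82.782 / 132.66 = 0.6240.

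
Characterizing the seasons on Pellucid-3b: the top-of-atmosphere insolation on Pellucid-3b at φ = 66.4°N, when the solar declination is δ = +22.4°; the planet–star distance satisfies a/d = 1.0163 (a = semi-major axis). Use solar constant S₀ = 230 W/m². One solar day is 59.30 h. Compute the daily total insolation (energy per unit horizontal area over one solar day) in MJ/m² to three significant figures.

cos H₀ = −tan(+66.4°) tan(+22.400°) = -0.9434, H₀ = 2.8036 rad.
Bracket: H₀ sin φ sin δ + cos φ cos δ sin H₀ = 2.8036×0.91636×0.38107 + 0.40035×0.92455×0.33160 = 0.979010 + 0.122740 = 1.101750.
Inverse-square distance factor (a/d)² = 1.0163² = 1.032866.
Q̄ = (S₀/π) × 1.032866 × [bracket] = (230/π) × 1.032866 × 1.101750 = 83.312 W/m².
Daily total = Q̄ × 59.30 h × 3600 s/h = 83.312 × 59.30 × 3600 / 10⁶ = 17.79 MJ/m².

17.8 MJ/m²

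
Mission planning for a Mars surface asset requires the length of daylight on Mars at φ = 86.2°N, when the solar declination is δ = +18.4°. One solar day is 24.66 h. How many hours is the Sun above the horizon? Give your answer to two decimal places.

24.66 h

Sunrise equation: cos H₀ = −tan φ · tan δ = -5.0084 ≤ −1, so the Sun never sets (polar day) and H₀ = π.
Daylight = 2H₀/(2π) × 24.66 h = (3.1416/π) × 24.66 = 24.66 h.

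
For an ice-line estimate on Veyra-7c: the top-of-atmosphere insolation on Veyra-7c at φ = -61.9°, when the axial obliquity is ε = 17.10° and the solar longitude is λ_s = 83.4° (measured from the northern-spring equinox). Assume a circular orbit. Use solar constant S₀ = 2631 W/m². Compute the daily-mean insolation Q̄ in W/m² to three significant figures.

Q̄ ≈ 102 W/m²

Solar declination: sin δ = sin ε · sin λ_s = sin 17.10° × sin 83.4° = 0.29209, so δ = +16.983°.
cos H₀ = −tan(-61.9°) tan(+16.983°) = 0.5720, H₀ = 0.9619 rad.
Bracket: H₀ sin φ sin δ + cos φ cos δ sin H₀ = 0.9619×-0.88213×0.29209 + 0.47101×0.95639×0.82027 = -0.247844 + 0.369506 = 0.121662.
Q̄ = (S₀/π) × [bracket] = (2631/π) × 0.121662 = 101.9 W/m².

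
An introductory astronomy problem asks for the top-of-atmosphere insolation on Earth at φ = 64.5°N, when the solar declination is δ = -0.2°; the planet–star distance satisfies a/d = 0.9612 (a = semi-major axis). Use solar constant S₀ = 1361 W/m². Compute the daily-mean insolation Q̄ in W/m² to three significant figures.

Q̄ ≈ 170 W/m²

cos H₀ = −tan(+64.5°) tan(-0.200°) = 0.0073, H₀ = 1.5635 rad.
Bracket: H₀ sin φ sin δ + cos φ cos δ sin H₀ = 1.5635×0.90259×-0.00349 + 0.43051×0.99999×0.99997 = -0.004925 + 0.430493 = 0.425568.
Inverse-square distance factor (a/d)² = 0.9612² = 0.923905.
Q̄ = (S₀/π) × 0.923905 × [bracket] = (1361/π) × 0.923905 × 0.425568 = 170.3 W/m².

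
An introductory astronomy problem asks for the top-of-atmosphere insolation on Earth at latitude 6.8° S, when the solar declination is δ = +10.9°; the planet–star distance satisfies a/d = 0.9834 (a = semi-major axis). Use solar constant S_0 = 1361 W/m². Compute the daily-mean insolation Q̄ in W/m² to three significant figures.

cos h₀ = −tan(-6.8°) tan(+10.900°) = 0.0230, h₀ = 1.5478 rad.
Bracket: h₀ sin ϕ sin δ + cos ϕ cos δ sin h₀ = 1.5478×-0.11840×0.18910 + 0.99297×0.98196×0.99974 = -0.034654 + 0.974803 = 0.940149.
Inverse-square distance factor (a/d)² = 0.9834² = 0.967076.
Q̄ = (S_0/π) × 0.967076 × [bracket] = (1361/π) × 0.967076 × 0.940149 = 393.9 W/m².

Q̄ ≈ 394 W/m²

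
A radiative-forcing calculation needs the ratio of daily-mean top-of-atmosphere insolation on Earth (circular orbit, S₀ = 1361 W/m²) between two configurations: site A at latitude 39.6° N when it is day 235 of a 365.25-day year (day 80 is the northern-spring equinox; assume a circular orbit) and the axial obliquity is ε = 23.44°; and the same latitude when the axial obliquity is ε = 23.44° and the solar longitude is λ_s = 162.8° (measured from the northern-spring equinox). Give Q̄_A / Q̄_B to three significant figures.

— Configuration A (φ=+39.6°):
Solar longitude: λ_s = 360° × (235 − 80)/365.25 = 152.772°.
sin δ = sin 23.44° × sin 152.772° = 0.18200, so δ = +10.486°.
cos H₀ = −tan(+39.6°) tan(+10.486°) = -0.1531, H₀ = 1.7245 rad.
Bracket: H₀ sin φ sin δ + cos φ cos δ sin H₀ = 1.7245×0.63742×0.18200 + 0.77051×0.98330×0.98821 = 0.200060 + 0.748710 = 0.948770.
Q̄ = (S₀/π) × [bracket] = (1361/π) × 0.948770 = 411.03 W/m².
— Configuration B (φ=+39.6°):
Solar declination: sin δ = sin ε · sin λ_s = sin 23.44° × sin 162.8° = 0.11763, so δ = +6.755°.
cos H₀ = −tan(+39.6°) tan(+6.755°) = -0.0980, H₀ = 1.6689 rad.
Bracket: H₀ sin φ sin δ + cos φ cos δ sin H₀ = 1.6689×0.63742×0.11763 + 0.77051×0.99306×0.99519 = 0.125134 + 0.761482 = 0.886616.
Q̄ = (S₀/π) × [bracket] = (1361/π) × 0.886616 = 384.10 W/m².
Ratio Q̄_A / Q̄_B = 411.03 / 384.10 = 1.070.

Q̄_A / Q̄_B ≈ 1.07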